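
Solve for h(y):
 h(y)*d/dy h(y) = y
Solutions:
 h(y) = -sqrt(C1 + y^2)
 h(y) = sqrt(C1 + y^2)


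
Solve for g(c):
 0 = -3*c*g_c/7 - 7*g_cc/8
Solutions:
 g(c) = C1 + C2*erf(2*sqrt(3)*c/7)


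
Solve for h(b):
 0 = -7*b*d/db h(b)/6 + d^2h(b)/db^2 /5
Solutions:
 h(b) = C1 + C2*erfi(sqrt(105)*b/6)


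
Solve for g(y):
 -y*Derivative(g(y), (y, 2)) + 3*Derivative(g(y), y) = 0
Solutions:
 g(y) = C1 + C2*y^4


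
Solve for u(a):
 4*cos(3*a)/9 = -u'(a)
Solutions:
 u(a) = C1 - 4*sin(3*a)/27


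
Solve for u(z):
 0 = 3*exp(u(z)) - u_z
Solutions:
 u(z) = log(-1/(C1 + 3*z))


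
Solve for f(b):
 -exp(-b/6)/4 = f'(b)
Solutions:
 f(b) = C1 + 3*exp(-b/6)/2


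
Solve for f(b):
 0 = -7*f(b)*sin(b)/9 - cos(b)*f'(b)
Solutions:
 f(b) = C1*cos(b)^(7/9)


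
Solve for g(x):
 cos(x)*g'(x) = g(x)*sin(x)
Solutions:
 g(x) = C1/cos(x)


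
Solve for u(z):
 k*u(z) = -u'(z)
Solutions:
 u(z) = C1*exp(-k*z)


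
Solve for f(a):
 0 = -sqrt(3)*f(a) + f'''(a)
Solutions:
 f(a) = C3*exp(3^(1/6)*a) + (C1*sin(3^(2/3)*a/2) + C2*cos(3^(2/3)*a/2))*exp(-3^(1/6)*a/2)


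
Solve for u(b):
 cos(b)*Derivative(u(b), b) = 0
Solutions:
 u(b) = C1


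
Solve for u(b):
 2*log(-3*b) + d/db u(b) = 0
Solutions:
 u(b) = C1 - 2*b*log(-b) + 2*b*(1 - log(3))


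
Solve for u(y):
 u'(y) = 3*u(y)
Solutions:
 u(y) = C1*exp(3*y)


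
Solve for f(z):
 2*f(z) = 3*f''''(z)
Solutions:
 f(z) = C1*exp(-2^(1/4)*3^(3/4)*z/3) + C2*exp(2^(1/4)*3^(3/4)*z/3) + C3*sin(2^(1/4)*3^(3/4)*z/3) + C4*cos(2^(1/4)*3^(3/4)*z/3)


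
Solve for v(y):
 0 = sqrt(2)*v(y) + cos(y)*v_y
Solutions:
 v(y) = C1*(sin(y) - 1)^(sqrt(2)/2)/(sin(y) + 1)^(sqrt(2)/2)


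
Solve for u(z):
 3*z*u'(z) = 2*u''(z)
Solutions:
 u(z) = C1 + C2*erfi(sqrt(3)*z/2)


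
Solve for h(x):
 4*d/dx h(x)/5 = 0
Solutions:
 h(x) = C1


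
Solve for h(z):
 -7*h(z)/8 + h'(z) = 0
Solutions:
 h(z) = C1*exp(7*z/8)


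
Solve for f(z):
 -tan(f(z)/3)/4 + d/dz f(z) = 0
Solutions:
 f(z) = -3*asin(C1*exp(z/12)) + 3*pi
 f(z) = 3*asin(C1*exp(z/12))


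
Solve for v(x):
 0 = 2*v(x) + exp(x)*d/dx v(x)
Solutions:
 v(x) = C1*exp(2*exp(-x))


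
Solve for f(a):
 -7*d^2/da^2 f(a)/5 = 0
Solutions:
 f(a) = C1 + C2*a


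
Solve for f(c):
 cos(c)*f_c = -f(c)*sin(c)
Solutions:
 f(c) = C1*cos(c)


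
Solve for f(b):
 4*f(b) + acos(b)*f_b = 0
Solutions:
 f(b) = C1*exp(-4*Integral(1/acos(b), b))


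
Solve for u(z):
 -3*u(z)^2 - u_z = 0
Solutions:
 u(z) = 1/(C1 + 3*z)


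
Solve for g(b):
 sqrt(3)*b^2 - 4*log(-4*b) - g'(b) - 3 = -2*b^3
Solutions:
 g(b) = C1 + b^4/2 + sqrt(3)*b^3/3 - 4*b*log(-b) + b*(1 - 8*log(2))


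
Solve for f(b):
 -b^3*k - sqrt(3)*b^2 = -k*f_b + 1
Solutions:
 f(b) = C1 + b^4/4 + sqrt(3)*b^3/(3*k) + b/k


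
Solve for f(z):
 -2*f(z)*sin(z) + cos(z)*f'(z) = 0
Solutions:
 f(z) = C1/cos(z)^2


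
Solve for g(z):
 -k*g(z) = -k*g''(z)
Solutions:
 g(z) = C1*exp(-z) + C2*exp(z)


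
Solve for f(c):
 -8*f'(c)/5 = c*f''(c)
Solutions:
 f(c) = C1 + C2/c^(3/5)


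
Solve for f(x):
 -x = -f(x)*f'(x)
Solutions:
 f(x) = -sqrt(C1 + x^2)
 f(x) = sqrt(C1 + x^2)


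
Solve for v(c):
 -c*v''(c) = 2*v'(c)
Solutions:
 v(c) = C1 + C2/c


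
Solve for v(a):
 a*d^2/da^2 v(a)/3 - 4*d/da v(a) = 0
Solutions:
 v(a) = C1 + C2*a^13


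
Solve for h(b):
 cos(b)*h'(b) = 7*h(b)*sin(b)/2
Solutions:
 h(b) = C1/cos(b)^(7/2)


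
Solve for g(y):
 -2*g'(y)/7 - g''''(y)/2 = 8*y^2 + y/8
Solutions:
 g(y) = C1 + C4*exp(-14^(2/3)*y/7) - 28*y^3/3 - 7*y^2/32 + (C2*sin(14^(2/3)*sqrt(3)*y/14) + C3*cos(14^(2/3)*sqrt(3)*y/14))*exp(14^(2/3)*y/14)


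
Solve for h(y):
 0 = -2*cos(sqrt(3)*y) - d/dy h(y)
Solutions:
 h(y) = C1 - 2*sqrt(3)*sin(sqrt(3)*y)/3


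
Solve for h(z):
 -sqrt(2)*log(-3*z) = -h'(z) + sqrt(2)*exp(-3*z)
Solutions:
 h(z) = C1 + sqrt(2)*z*log(-z) + sqrt(2)*z*(-1 + log(3)) - sqrt(2)*exp(-3*z)/3


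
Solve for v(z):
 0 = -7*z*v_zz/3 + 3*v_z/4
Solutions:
 v(z) = C1 + C2*z^(37/28)


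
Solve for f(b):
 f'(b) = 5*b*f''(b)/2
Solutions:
 f(b) = C1 + C2*b^(7/5)


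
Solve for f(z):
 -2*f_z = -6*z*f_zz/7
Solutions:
 f(z) = C1 + C2*z^(10/3)


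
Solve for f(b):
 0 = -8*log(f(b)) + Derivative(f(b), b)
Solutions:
 li(f(b)) = C1 + 8*b


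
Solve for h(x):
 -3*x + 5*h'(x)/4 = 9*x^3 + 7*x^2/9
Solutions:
 h(x) = C1 + 9*x^4/5 + 28*x^3/135 + 6*x^2/5


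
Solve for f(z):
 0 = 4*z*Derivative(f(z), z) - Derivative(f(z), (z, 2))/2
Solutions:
 f(z) = C1 + C2*erfi(2*z)


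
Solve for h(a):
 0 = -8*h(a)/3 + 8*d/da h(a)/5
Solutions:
 h(a) = C1*exp(5*a/3)


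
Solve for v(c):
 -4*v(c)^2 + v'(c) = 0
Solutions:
 v(c) = -1/(C1 + 4*c)


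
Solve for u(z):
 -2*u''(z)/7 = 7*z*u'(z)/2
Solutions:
 u(z) = C1 + C2*erf(7*sqrt(2)*z/4)


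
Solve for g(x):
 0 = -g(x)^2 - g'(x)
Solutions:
 g(x) = 1/(C1 + x)


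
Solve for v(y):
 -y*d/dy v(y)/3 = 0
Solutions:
 v(y) = C1


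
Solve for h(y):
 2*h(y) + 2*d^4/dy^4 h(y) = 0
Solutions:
 h(y) = (C1*sin(sqrt(2)*y/2) + C2*cos(sqrt(2)*y/2))*exp(-sqrt(2)*y/2) + (C3*sin(sqrt(2)*y/2) + C4*cos(sqrt(2)*y/2))*exp(sqrt(2)*y/2)


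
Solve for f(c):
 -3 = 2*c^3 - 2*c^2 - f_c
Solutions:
 f(c) = C1 + c^4/2 - 2*c^3/3 + 3*c


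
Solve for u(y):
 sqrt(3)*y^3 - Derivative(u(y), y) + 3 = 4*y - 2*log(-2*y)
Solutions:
 u(y) = C1 + sqrt(3)*y^4/4 - 2*y^2 + 2*y*log(-y) + y*(1 + 2*log(2))


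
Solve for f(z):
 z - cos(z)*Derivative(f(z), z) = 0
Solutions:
 f(z) = C1 + Integral(z/cos(z), z)


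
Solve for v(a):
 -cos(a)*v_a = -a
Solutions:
 v(a) = C1 + Integral(a/cos(a), a)


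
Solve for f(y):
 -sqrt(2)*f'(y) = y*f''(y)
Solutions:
 f(y) = C1 + C2*y^(1 - sqrt(2))


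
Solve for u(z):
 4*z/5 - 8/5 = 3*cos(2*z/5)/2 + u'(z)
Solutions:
 u(z) = C1 + 2*z^2/5 - 8*z/5 - 15*sin(2*z/5)/4


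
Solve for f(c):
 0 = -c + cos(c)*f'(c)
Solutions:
 f(c) = C1 + Integral(c/cos(c), c)


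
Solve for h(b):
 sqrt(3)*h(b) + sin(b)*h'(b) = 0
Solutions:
 h(b) = C1*(cos(b) + 1)^(sqrt(3)/2)/(cos(b) - 1)^(sqrt(3)/2)


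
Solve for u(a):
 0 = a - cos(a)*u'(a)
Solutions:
 u(a) = C1 + Integral(a/cos(a), a)


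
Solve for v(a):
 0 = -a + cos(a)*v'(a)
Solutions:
 v(a) = C1 + Integral(a/cos(a), a)


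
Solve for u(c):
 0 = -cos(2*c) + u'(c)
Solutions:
 u(c) = C1 + sin(2*c)/2


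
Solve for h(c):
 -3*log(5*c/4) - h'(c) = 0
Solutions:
 h(c) = C1 - 3*c*log(c) + c*log(64/125) + 3*c


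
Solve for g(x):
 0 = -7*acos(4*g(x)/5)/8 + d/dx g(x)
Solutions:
 Integral(1/acos(4*_y/5), (_y, g(x))) = C1 + 7*x/8


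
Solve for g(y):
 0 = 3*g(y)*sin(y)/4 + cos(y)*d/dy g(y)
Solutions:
 g(y) = C1*cos(y)^(3/4)


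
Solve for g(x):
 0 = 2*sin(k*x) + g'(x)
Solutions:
 g(x) = C1 + 2*cos(k*x)/k


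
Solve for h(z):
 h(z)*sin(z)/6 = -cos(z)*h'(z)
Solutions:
 h(z) = C1*cos(z)^(1/6)


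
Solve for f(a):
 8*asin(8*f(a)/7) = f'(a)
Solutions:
 Integral(1/asin(8*_y/7), (_y, f(a))) = C1 + 8*a


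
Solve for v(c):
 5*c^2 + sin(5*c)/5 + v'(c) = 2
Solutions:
 v(c) = C1 - 5*c^3/3 + 2*c + cos(5*c)/25


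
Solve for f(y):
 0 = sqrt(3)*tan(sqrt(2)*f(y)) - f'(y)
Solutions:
 f(y) = sqrt(2)*(pi - asin(C1*exp(sqrt(6)*y)))/2
 f(y) = sqrt(2)*asin(C1*exp(sqrt(6)*y))/2


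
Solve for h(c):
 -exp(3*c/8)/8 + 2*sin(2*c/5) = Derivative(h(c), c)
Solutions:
 h(c) = C1 - exp(3*c/8)/3 - 5*cos(2*c/5)


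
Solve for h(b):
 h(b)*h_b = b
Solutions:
 h(b) = -sqrt(C1 + b^2)
 h(b) = sqrt(C1 + b^2)


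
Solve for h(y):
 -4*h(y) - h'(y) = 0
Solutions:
 h(y) = C1*exp(-4*y)


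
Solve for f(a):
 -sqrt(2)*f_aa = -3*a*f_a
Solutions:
 f(a) = C1 + C2*erfi(2^(1/4)*sqrt(3)*a/2)


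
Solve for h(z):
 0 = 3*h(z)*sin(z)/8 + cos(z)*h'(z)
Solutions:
 h(z) = C1*cos(z)^(3/8)


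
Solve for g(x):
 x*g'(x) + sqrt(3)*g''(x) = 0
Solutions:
 g(x) = C1 + C2*erf(sqrt(2)*3^(3/4)*x/6)


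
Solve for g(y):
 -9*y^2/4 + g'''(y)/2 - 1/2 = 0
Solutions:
 g(y) = C1 + C2*y + C3*y^2 + 3*y^5/40 + y^3/6


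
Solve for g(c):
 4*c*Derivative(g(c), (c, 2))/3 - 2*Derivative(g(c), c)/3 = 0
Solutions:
 g(c) = C1 + C2*c^(3/2)


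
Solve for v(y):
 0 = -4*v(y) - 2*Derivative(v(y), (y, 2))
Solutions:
 v(y) = C1*sin(sqrt(2)*y) + C2*cos(sqrt(2)*y)


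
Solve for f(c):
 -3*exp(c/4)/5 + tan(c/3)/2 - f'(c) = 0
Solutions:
 f(c) = C1 - 12*exp(c/4)/5 - 3*log(cos(c/3))/2


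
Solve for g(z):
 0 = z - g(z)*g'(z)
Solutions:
 g(z) = -sqrt(C1 + z^2)
 g(z) = sqrt(C1 + z^2)


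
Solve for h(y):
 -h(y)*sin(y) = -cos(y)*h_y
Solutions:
 h(y) = C1/cos(y)


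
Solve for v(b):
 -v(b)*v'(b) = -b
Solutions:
 v(b) = -sqrt(C1 + b^2)
 v(b) = sqrt(C1 + b^2)


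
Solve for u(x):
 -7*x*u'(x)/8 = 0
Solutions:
 u(x) = C1


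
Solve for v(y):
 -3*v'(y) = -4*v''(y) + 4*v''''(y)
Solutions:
 v(y) = C1 + C2*exp(3^(1/3)*y*(4*3^(1/3)/(sqrt(537) + 27)^(1/3) + (sqrt(537) + 27)^(1/3))/12)*sin(3^(1/6)*y*(-3^(2/3)*(sqrt(537) + 27)^(1/3)/12 + (sqrt(537) + 27)^(-1/3))) + C3*exp(3^(1/3)*y*(4*3^(1/3)/(sqrt(537) + 27)^(1/3) + (sqrt(537) + 27)^(1/3))/12)*cos(3^(1/6)*y*(-3^(2/3)*(sqrt(537) + 27)^(1/3)/12 + (sqrt(537) + 27)^(-1/3))) + C4*exp(-3^(1/3)*y*(4*3^(1/3)/(sqrt(537) + 27)^(1/3) + (sqrt(537) + 27)^(1/3))/6)


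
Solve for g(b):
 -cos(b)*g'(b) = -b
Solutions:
 g(b) = C1 + Integral(b/cos(b), b)


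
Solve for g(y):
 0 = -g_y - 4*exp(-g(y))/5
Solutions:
 g(y) = log(C1 - 4*y/5)


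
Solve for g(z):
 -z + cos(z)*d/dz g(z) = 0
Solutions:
 g(z) = C1 + Integral(z/cos(z), z)


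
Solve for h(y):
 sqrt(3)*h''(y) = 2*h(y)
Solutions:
 h(y) = C1*exp(-sqrt(2)*3^(3/4)*y/3) + C2*exp(sqrt(2)*3^(3/4)*y/3)


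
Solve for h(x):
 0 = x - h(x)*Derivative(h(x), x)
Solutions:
 h(x) = -sqrt(C1 + x^2)
 h(x) = sqrt(C1 + x^2)


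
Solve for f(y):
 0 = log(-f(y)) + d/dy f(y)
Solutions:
 -li(-f(y)) = C1 - y


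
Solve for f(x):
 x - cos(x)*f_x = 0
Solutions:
 f(x) = C1 + Integral(x/cos(x), x)


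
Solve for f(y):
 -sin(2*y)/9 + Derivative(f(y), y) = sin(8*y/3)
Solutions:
 f(y) = C1 - cos(2*y)/18 - 3*cos(8*y/3)/8


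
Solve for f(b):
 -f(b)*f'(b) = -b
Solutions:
 f(b) = -sqrt(C1 + b^2)
 f(b) = sqrt(C1 + b^2)


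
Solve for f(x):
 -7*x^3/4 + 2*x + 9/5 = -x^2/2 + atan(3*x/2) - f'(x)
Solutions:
 f(x) = C1 + 7*x^4/16 - x^3/6 - x^2 + x*atan(3*x/2) - 9*x/5 - log(9*x^2 + 4)/3


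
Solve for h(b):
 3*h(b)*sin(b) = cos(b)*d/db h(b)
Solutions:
 h(b) = C1/cos(b)^3


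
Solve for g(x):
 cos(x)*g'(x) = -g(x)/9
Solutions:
 g(x) = C1*(sin(x) - 1)^(1/18)/(sin(x) + 1)^(1/18)


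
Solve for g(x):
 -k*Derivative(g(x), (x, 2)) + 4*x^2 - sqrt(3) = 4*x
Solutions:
 g(x) = C1 + C2*x + x^4/(3*k) - 2*x^3/(3*k) - sqrt(3)*x^2/(2*k)


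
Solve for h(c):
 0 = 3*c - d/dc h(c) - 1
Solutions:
 h(c) = C1 + 3*c^2/2 - c


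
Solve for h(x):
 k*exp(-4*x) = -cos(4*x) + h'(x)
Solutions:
 h(x) = C1 - k*exp(-4*x)/4 + sin(4*x)/4


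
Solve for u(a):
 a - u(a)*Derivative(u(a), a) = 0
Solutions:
 u(a) = -sqrt(C1 + a^2)
 u(a) = sqrt(C1 + a^2)


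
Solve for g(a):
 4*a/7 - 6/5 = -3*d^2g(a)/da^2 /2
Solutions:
 g(a) = C1 + C2*a - 4*a^3/63 + 2*a^2/5


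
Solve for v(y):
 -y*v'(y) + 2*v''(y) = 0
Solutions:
 v(y) = C1 + C2*erfi(y/2)


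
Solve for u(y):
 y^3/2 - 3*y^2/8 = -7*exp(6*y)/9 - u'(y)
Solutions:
 u(y) = C1 - y^4/8 + y^3/8 - 7*exp(6*y)/54


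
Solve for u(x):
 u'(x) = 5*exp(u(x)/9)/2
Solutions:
 u(x) = 9*log(-1/(C1 + 5*x)) + 9*log(18)


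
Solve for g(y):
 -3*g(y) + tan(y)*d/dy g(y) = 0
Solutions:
 g(y) = C1*sin(y)^3


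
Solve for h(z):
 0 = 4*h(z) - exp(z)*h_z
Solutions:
 h(z) = C1*exp(-4*exp(-z))


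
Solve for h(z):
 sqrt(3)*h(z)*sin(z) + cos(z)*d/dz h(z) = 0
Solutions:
 h(z) = C1*cos(z)^(sqrt(3))


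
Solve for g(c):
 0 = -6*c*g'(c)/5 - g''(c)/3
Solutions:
 g(c) = C1 + C2*erf(3*sqrt(5)*c/5)


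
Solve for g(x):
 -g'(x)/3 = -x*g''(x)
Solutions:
 g(x) = C1 + C2*x^(4/3)


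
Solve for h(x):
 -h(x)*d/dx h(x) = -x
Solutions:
 h(x) = -sqrt(C1 + x^2)
 h(x) = sqrt(C1 + x^2)


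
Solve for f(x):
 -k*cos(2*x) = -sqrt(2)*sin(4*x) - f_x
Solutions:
 f(x) = C1 + k*sin(2*x)/2 + sqrt(2)*cos(4*x)/4


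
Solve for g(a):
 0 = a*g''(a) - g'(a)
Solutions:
 g(a) = C1 + C2*a^2


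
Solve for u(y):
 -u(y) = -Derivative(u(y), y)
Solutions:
 u(y) = C1*exp(y)


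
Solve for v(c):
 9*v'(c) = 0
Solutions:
 v(c) = C1


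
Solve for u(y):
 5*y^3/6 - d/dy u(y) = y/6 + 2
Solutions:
 u(y) = C1 + 5*y^4/24 - y^2/12 - 2*y


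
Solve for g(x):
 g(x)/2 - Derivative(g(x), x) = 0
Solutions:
 g(x) = C1*exp(x/2)


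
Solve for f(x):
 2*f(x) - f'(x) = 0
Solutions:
 f(x) = C1*exp(2*x)


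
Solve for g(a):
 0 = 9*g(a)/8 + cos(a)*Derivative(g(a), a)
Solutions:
 g(a) = C1*(sin(a) - 1)^(9/16)/(sin(a) + 1)^(9/16)


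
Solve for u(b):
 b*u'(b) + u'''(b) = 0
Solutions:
 u(b) = C1 + Integral(C2*airyai(-b) + C3*airybi(-b), b)


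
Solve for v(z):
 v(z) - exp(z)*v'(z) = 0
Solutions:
 v(z) = C1*exp(-exp(-z))


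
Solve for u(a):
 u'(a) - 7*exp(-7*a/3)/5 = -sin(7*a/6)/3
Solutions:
 u(a) = C1 + 2*cos(7*a/6)/7 - 3*exp(-7*a/3)/5


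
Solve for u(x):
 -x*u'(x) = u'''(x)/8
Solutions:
 u(x) = C1 + Integral(C2*airyai(-2*x) + C3*airybi(-2*x), x)


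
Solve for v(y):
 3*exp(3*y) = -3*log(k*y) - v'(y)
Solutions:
 v(y) = C1 - 3*y*log(k*y) + 3*y - exp(3*y)


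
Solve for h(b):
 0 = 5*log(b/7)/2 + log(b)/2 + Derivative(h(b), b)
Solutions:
 h(b) = C1 - 3*b*log(b) + 3*b + 5*b*log(7)/2


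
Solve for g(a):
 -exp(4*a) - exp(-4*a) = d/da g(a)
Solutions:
 g(a) = C1 - sinh(4*a)/2


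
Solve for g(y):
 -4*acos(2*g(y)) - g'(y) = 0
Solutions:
 Integral(1/acos(2*_y), (_y, g(y))) = C1 - 4*y


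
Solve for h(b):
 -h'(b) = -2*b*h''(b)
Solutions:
 h(b) = C1 + C2*b^(3/2)


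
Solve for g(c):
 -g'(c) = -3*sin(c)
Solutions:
 g(c) = C1 - 3*cos(c)


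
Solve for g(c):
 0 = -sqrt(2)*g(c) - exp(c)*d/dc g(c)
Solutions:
 g(c) = C1*exp(sqrt(2)*exp(-c))


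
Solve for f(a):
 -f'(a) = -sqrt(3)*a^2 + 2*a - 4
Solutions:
 f(a) = C1 + sqrt(3)*a^3/3 - a^2 + 4*a


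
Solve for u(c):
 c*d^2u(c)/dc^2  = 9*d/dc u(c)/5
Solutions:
 u(c) = C1 + C2*c^(14/5)


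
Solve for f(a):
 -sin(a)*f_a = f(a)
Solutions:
 f(a) = C1*sqrt(cos(a) + 1)/sqrt(cos(a) - 1)


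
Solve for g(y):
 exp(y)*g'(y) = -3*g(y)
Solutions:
 g(y) = C1*exp(3*exp(-y))


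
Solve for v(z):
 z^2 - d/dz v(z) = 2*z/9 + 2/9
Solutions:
 v(z) = C1 + z^3/3 - z^2/9 - 2*z/9


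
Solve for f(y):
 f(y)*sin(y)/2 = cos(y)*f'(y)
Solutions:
 f(y) = C1/sqrt(cos(y))


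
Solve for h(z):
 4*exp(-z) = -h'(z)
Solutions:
 h(z) = C1 + 4*exp(-z)


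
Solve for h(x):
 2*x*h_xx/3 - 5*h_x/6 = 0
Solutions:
 h(x) = C1 + C2*x^(9/4)


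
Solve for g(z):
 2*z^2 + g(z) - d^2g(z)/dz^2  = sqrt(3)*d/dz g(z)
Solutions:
 g(z) = C1*exp(z*(-sqrt(3) + sqrt(7))/2) + C2*exp(-z*(sqrt(3) + sqrt(7))/2) - 2*z^2 - 4*sqrt(3)*z - 16


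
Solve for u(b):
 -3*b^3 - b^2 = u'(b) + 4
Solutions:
 u(b) = C1 - 3*b^4/4 - b^3/3 - 4*b


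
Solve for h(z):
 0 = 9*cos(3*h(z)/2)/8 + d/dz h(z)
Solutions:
 9*z/8 - log(sin(3*h(z)/2) - 1)/3 + log(sin(3*h(z)/2) + 1)/3 = C1


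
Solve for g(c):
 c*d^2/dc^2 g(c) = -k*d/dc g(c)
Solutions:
 g(c) = C1 + c^(1 - re(k))*(C2*sin(log(c)*Abs(im(k))) + C3*cos(log(c)*im(k)))


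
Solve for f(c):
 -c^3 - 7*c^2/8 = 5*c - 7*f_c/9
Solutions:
 f(c) = C1 + 9*c^4/28 + 3*c^3/8 + 45*c^2/14


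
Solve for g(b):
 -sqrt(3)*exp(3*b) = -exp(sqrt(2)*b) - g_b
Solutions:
 g(b) = C1 + sqrt(3)*exp(3*b)/3 - sqrt(2)*exp(sqrt(2)*b)/2


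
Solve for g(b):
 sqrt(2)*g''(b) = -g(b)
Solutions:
 g(b) = C1*sin(2^(3/4)*b/2) + C2*cos(2^(3/4)*b/2)


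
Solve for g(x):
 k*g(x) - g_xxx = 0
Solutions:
 g(x) = C1*exp(k^(1/3)*x) + C2*exp(k^(1/3)*x*(-1 + sqrt(3)*I)/2) + C3*exp(-k^(1/3)*x*(1 + sqrt(3)*I)/2)


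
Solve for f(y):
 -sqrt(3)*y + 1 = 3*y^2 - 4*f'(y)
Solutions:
 f(y) = C1 + y^3/4 + sqrt(3)*y^2/8 - y/4


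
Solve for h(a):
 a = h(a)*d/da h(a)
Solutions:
 h(a) = -sqrt(C1 + a^2)
 h(a) = sqrt(C1 + a^2)


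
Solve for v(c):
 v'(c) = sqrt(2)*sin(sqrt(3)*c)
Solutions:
 v(c) = C1 - sqrt(6)*cos(sqrt(3)*c)/3


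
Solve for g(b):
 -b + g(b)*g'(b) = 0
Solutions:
 g(b) = -sqrt(C1 + b^2)
 g(b) = sqrt(C1 + b^2)


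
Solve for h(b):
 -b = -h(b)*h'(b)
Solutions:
 h(b) = -sqrt(C1 + b^2)
 h(b) = sqrt(C1 + b^2)


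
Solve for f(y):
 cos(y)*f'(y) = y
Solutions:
 f(y) = C1 + Integral(y/cos(y), y)


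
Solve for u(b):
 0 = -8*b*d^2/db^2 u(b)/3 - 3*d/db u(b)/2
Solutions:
 u(b) = C1 + C2*b^(7/16)


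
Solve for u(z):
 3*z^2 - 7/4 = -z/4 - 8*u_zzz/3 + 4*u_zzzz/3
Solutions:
 u(z) = C1 + C2*z + C3*z^2 + C4*exp(2*z) - 3*z^5/160 - 13*z^4/256 + z^3/128


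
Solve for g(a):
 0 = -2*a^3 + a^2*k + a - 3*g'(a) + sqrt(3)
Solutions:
 g(a) = C1 - a^4/6 + a^3*k/9 + a^2/6 + sqrt(3)*a/3


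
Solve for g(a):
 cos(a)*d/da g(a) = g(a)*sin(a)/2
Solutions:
 g(a) = C1/sqrt(cos(a))


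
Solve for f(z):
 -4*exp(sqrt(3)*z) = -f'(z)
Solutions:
 f(z) = C1 + 4*sqrt(3)*exp(sqrt(3)*z)/3


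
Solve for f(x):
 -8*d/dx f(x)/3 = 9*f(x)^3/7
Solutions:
 f(x) = -2*sqrt(7)*sqrt(-1/(C1 - 27*x))
 f(x) = 2*sqrt(7)*sqrt(-1/(C1 - 27*x))


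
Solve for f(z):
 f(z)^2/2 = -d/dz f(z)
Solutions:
 f(z) = 2/(C1 + z)


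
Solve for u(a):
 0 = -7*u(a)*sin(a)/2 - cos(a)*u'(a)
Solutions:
 u(a) = C1*cos(a)^(7/2)


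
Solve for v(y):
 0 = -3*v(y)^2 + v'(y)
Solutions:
 v(y) = -1/(C1 + 3*y)


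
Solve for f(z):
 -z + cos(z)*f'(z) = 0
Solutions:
 f(z) = C1 + Integral(z/cos(z), z)


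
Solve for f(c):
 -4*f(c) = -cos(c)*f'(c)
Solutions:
 f(c) = C1*(sin(c)^2 + 2*sin(c) + 1)/(sin(c)^2 - 2*sin(c) + 1)


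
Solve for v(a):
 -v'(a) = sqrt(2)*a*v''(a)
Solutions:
 v(a) = C1 + C2*a^(1 - sqrt(2)/2)


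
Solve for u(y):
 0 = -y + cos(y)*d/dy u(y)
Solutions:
 u(y) = C1 + Integral(y/cos(y), y)


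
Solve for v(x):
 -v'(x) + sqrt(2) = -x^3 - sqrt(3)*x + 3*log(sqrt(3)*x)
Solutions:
 v(x) = C1 + x^4/4 + sqrt(3)*x^2/2 - 3*x*log(x) - 3*x*log(3)/2 + sqrt(2)*x + 3*x


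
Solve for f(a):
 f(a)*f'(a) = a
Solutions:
 f(a) = -sqrt(C1 + a^2)
 f(a) = sqrt(C1 + a^2)


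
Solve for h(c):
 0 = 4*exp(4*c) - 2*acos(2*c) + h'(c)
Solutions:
 h(c) = C1 + 2*c*acos(2*c) - sqrt(1 - 4*c^2) - exp(4*c)


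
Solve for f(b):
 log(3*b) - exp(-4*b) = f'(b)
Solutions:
 f(b) = C1 + b*log(b) + b*(-1 + log(3)) + exp(-4*b)/4


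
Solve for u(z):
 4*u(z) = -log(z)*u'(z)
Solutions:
 u(z) = C1*exp(-4*li(z))


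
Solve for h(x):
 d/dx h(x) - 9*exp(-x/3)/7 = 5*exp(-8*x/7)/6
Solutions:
 h(x) = C1 - 27*exp(-x/3)/7 - 35*exp(-8*x/7)/48


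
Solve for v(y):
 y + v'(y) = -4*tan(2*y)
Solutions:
 v(y) = C1 - y^2/2 + 2*log(cos(2*y))


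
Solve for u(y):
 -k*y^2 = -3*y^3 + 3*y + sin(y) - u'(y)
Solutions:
 u(y) = C1 + k*y^3/3 - 3*y^4/4 + 3*y^2/2 - cos(y)


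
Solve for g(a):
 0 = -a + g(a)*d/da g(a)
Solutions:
 g(a) = -sqrt(C1 + a^2)
 g(a) = sqrt(C1 + a^2)


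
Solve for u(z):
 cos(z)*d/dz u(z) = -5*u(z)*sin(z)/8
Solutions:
 u(z) = C1*cos(z)^(5/8)


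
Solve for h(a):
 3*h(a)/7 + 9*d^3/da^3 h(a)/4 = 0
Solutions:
 h(a) = C3*exp(-42^(2/3)*a/21) + (C1*sin(14^(2/3)*3^(1/6)*a/14) + C2*cos(14^(2/3)*3^(1/6)*a/14))*exp(42^(2/3)*a/42)


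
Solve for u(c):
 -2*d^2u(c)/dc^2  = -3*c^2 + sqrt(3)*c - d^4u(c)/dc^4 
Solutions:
 u(c) = C1 + C2*c + C3*exp(-sqrt(2)*c) + C4*exp(sqrt(2)*c) + c^4/8 - sqrt(3)*c^3/12 + 3*c^2/4


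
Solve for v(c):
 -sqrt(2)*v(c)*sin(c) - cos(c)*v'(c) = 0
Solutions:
 v(c) = C1*cos(c)^(sqrt(2))


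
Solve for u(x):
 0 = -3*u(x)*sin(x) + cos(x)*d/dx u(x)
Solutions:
 u(x) = C1/cos(x)^3


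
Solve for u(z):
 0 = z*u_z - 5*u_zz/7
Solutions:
 u(z) = C1 + C2*erfi(sqrt(70)*z/10)


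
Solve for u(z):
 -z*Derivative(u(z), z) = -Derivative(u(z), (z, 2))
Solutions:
 u(z) = C1 + C2*erfi(sqrt(2)*z/2)


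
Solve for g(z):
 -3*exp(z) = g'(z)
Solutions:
 g(z) = C1 - 3*exp(z)


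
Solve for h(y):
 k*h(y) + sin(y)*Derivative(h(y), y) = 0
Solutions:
 h(y) = C1*exp(k*(-log(cos(y) - 1) + log(cos(y) + 1))/2)


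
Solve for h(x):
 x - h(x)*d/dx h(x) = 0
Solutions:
 h(x) = -sqrt(C1 + x^2)
 h(x) = sqrt(C1 + x^2)


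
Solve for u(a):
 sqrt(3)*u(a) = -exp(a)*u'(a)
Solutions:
 u(a) = C1*exp(sqrt(3)*exp(-a))


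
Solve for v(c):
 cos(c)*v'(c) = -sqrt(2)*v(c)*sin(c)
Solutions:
 v(c) = C1*cos(c)^(sqrt(2))


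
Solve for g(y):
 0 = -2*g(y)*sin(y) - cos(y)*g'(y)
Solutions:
 g(y) = C1*cos(y)^2


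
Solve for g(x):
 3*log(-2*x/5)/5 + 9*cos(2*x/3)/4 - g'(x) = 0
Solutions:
 g(x) = C1 + 3*x*log(-x)/5 - 3*x*log(5)/5 - 3*x/5 + 3*x*log(2)/5 + 27*sin(2*x/3)/8


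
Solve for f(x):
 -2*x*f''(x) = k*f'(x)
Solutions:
 f(x) = C1 + x^(1 - re(k)/2)*(C2*sin(log(x)*Abs(im(k))/2) + C3*cos(log(x)*im(k)/2))


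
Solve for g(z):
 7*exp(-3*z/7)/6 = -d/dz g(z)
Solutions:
 g(z) = C1 + 49*exp(-3*z/7)/18


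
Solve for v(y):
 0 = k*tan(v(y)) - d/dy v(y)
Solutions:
 v(y) = pi - asin(C1*exp(k*y))
 v(y) = asin(C1*exp(k*y))


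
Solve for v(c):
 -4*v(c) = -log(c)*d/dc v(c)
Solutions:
 v(c) = C1*exp(4*li(c))


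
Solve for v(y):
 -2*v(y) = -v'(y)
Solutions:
 v(y) = C1*exp(2*y)


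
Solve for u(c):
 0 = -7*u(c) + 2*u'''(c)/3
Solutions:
 u(c) = C3*exp(2^(2/3)*21^(1/3)*c/2) + (C1*sin(2^(2/3)*3^(5/6)*7^(1/3)*c/4) + C2*cos(2^(2/3)*3^(5/6)*7^(1/3)*c/4))*exp(-2^(2/3)*21^(1/3)*c/4)


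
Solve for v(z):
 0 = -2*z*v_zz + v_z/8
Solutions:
 v(z) = C1 + C2*z^(17/16)


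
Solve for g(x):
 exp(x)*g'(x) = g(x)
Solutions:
 g(x) = C1*exp(-exp(-x))


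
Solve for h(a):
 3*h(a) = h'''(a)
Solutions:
 h(a) = C3*exp(3^(1/3)*a) + (C1*sin(3^(5/6)*a/2) + C2*cos(3^(5/6)*a/2))*exp(-3^(1/3)*a/2)


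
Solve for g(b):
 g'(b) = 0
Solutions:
 g(b) = C1


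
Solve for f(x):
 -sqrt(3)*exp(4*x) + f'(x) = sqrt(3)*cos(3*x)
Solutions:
 f(x) = C1 + sqrt(3)*exp(4*x)/4 + sqrt(3)*sin(3*x)/3


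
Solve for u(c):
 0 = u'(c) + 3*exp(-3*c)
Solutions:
 u(c) = C1 + exp(-3*c)


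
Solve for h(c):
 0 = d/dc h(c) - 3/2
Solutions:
 h(c) = C1 + 3*c/2


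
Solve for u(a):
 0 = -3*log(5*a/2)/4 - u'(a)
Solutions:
 u(a) = C1 - 3*a*log(a)/4 - 3*a*log(5)/4 + 3*a*log(2)/4 + 3*a/4


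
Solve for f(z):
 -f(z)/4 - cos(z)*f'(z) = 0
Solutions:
 f(z) = C1*(sin(z) - 1)^(1/8)/(sin(z) + 1)^(1/8)


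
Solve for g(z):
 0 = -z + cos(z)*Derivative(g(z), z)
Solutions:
 g(z) = C1 + Integral(z/cos(z), z)


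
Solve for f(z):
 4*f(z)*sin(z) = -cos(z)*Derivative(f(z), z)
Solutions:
 f(z) = C1*cos(z)^4


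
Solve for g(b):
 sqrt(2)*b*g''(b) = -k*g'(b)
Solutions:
 g(b) = C1 + b^(-sqrt(2)*re(k)/2 + 1)*(C2*sin(sqrt(2)*log(b)*Abs(im(k))/2) + C3*cos(sqrt(2)*log(b)*im(k)/2))


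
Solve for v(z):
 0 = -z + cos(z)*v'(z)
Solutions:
 v(z) = C1 + Integral(z/cos(z), z)


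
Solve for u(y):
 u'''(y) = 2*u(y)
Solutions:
 u(y) = C3*exp(2^(1/3)*y) + (C1*sin(2^(1/3)*sqrt(3)*y/2) + C2*cos(2^(1/3)*sqrt(3)*y/2))*exp(-2^(1/3)*y/2)


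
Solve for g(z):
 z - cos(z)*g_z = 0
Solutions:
 g(z) = C1 + Integral(z/cos(z), z)


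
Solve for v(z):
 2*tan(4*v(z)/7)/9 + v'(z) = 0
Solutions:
 v(z) = -7*asin(C1*exp(-8*z/63))/4 + 7*pi/4
 v(z) = 7*asin(C1*exp(-8*z/63))/4


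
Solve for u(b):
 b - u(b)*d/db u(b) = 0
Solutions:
 u(b) = -sqrt(C1 + b^2)
 u(b) = sqrt(C1 + b^2)


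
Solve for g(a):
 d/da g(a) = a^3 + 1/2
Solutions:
 g(a) = C1 + a^4/4 + a/2


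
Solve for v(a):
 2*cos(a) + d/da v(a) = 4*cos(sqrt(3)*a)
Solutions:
 v(a) = C1 - 2*sin(a) + 4*sqrt(3)*sin(sqrt(3)*a)/3


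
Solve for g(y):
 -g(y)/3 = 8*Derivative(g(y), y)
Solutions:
 g(y) = C1*exp(-y/24)


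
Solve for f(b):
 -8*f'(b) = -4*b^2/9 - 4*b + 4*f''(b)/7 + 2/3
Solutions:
 f(b) = C1 + C2*exp(-14*b) + b^3/54 + 31*b^2/126 - 209*b/1764


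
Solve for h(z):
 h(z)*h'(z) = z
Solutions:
 h(z) = -sqrt(C1 + z^2)
 h(z) = sqrt(C1 + z^2)


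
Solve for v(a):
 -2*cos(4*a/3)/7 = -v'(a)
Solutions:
 v(a) = C1 + 3*sin(4*a/3)/14


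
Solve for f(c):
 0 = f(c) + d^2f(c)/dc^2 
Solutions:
 f(c) = C1*sin(c) + C2*cos(c)


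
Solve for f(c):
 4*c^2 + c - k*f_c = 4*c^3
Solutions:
 f(c) = C1 - c^4/k + 4*c^3/(3*k) + c^2/(2*k)


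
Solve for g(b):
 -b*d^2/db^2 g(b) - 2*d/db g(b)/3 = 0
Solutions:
 g(b) = C1 + C2*b^(1/3)


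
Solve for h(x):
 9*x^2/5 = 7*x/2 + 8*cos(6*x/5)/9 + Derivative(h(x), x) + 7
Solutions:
 h(x) = C1 + 3*x^3/5 - 7*x^2/4 - 7*x - 20*sin(6*x/5)/27


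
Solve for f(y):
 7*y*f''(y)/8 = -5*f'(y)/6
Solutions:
 f(y) = C1 + C2*y^(1/21)


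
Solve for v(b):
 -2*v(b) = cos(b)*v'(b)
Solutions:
 v(b) = C1*(sin(b) - 1)/(sin(b) + 1)


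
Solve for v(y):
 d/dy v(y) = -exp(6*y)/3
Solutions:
 v(y) = C1 - exp(6*y)/18


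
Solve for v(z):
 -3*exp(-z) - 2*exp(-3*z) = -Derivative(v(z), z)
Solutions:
 v(z) = C1 - 3*exp(-z) - 2*exp(-3*z)/3


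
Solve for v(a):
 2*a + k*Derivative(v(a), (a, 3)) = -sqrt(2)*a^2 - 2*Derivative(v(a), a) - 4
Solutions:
 v(a) = C1 + C2*exp(-sqrt(2)*a*sqrt(-1/k)) + C3*exp(sqrt(2)*a*sqrt(-1/k)) - sqrt(2)*a^3/6 - a^2/2 + sqrt(2)*a*k/2 - 2*a


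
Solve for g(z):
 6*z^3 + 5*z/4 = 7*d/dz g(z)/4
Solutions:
 g(z) = C1 + 6*z^4/7 + 5*z^2/14


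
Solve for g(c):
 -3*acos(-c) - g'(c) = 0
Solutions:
 g(c) = C1 - 3*c*acos(-c) - 3*sqrt(1 - c^2)


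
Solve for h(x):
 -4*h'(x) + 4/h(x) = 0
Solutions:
 h(x) = -sqrt(C1 + 2*x)
 h(x) = sqrt(C1 + 2*x)


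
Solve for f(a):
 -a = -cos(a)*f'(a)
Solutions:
 f(a) = C1 + Integral(a/cos(a), a)


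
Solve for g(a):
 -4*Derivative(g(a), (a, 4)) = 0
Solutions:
 g(a) = C1 + C2*a + C3*a^2 + C4*a^3


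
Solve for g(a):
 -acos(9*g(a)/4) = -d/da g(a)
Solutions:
 Integral(1/acos(9*_y/4), (_y, g(a))) = C1 + a


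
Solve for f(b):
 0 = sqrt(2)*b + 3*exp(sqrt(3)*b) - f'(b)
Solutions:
 f(b) = C1 + sqrt(2)*b^2/2 + sqrt(3)*exp(sqrt(3)*b)


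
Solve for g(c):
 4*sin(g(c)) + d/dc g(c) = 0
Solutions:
 g(c) = -acos((-C1 - exp(8*c))/(C1 - exp(8*c))) + 2*pi
 g(c) = acos((-C1 - exp(8*c))/(C1 - exp(8*c)))


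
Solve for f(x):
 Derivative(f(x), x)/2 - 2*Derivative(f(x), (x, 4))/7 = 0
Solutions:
 f(x) = C1 + C4*exp(14^(1/3)*x/2) + (C2*sin(14^(1/3)*sqrt(3)*x/4) + C3*cos(14^(1/3)*sqrt(3)*x/4))*exp(-14^(1/3)*x/4)


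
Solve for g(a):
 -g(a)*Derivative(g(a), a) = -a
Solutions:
 g(a) = -sqrt(C1 + a^2)
 g(a) = sqrt(C1 + a^2)


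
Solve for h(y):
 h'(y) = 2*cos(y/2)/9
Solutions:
 h(y) = C1 + 4*sin(y/2)/9


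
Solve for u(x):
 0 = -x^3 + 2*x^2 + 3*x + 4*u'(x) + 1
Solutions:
 u(x) = C1 + x^4/16 - x^3/6 - 3*x^2/8 - x/4


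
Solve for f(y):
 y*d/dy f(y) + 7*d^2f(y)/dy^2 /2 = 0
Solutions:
 f(y) = C1 + C2*erf(sqrt(7)*y/7)


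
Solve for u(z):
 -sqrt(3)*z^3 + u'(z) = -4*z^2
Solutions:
 u(z) = C1 + sqrt(3)*z^4/4 - 4*z^3/3


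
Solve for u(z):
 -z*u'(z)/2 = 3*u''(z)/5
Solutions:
 u(z) = C1 + C2*erf(sqrt(15)*z/6)


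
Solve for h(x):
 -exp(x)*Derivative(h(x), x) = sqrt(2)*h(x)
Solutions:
 h(x) = C1*exp(sqrt(2)*exp(-x))


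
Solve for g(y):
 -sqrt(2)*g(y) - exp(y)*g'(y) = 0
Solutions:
 g(y) = C1*exp(sqrt(2)*exp(-y))


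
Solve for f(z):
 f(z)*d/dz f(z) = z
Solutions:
 f(z) = -sqrt(C1 + z^2)
 f(z) = sqrt(C1 + z^2)


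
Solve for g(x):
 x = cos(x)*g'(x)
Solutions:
 g(x) = C1 + Integral(x/cos(x), x)


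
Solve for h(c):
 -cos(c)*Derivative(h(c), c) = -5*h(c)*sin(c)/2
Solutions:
 h(c) = C1/cos(c)^(5/2)


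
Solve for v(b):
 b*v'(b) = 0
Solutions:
 v(b) = C1


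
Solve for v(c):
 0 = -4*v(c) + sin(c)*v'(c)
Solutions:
 v(c) = C1*(cos(c)^2 - 2*cos(c) + 1)/(cos(c)^2 + 2*cos(c) + 1)


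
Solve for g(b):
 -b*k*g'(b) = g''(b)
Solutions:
 g(b) = Piecewise((-sqrt(2)*sqrt(pi)*C1*erf(sqrt(2)*b*sqrt(k)/2)/(2*sqrt(k)) - C2, (k > 0) | (k < 0)), (-C1*b - C2, True))


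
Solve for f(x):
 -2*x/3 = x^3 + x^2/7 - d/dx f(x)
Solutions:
 f(x) = C1 + x^4/4 + x^3/21 + x^2/3


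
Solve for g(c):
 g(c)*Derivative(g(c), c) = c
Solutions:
 g(c) = -sqrt(C1 + c^2)
 g(c) = sqrt(C1 + c^2)


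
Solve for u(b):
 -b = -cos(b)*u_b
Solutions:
 u(b) = C1 + Integral(b/cos(b), b)


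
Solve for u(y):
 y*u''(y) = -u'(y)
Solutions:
 u(y) = C1 + C2*log(y)


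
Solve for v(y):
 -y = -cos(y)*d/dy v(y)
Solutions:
 v(y) = C1 + Integral(y/cos(y), y)


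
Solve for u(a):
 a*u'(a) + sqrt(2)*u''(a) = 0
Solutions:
 u(a) = C1 + C2*erf(2^(1/4)*a/2)


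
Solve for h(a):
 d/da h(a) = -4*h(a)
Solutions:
 h(a) = C1*exp(-4*a)


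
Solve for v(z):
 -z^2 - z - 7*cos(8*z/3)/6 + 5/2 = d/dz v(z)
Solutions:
 v(z) = C1 - z^3/3 - z^2/2 + 5*z/2 - 7*sin(8*z/3)/16


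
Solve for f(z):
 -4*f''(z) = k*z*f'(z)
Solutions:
 f(z) = Piecewise((-sqrt(2)*sqrt(pi)*C1*erf(sqrt(2)*sqrt(k)*z/4)/sqrt(k) - C2, (k > 0) | (k < 0)), (-C1*z - C2, True))


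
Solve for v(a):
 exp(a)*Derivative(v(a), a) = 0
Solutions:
 v(a) = C1


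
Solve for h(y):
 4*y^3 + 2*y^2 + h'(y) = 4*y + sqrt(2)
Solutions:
 h(y) = C1 - y^4 - 2*y^3/3 + 2*y^2 + sqrt(2)*y


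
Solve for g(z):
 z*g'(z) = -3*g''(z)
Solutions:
 g(z) = C1 + C2*erf(sqrt(6)*z/6)


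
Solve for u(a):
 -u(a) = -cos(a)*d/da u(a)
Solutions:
 u(a) = C1*sqrt(sin(a) + 1)/sqrt(sin(a) - 1)


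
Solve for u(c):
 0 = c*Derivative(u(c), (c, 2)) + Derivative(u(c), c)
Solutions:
 u(c) = C1 + C2*log(c)


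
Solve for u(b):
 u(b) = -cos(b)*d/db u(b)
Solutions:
 u(b) = C1*sqrt(sin(b) - 1)/sqrt(sin(b) + 1)


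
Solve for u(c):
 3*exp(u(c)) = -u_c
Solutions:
 u(c) = log(1/(C1 + 3*c))


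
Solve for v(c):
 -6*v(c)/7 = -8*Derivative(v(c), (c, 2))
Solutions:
 v(c) = C1*exp(-sqrt(21)*c/14) + C2*exp(sqrt(21)*c/14)


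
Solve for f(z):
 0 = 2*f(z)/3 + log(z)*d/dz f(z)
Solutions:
 f(z) = C1*exp(-2*li(z)/3)


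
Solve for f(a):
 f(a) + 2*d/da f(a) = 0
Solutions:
 f(a) = C1*exp(-a/2)


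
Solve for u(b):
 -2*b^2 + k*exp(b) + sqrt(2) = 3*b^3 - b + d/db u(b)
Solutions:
 u(b) = C1 - 3*b^4/4 - 2*b^3/3 + b^2/2 + sqrt(2)*b + k*exp(b)


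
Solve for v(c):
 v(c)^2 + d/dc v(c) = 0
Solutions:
 v(c) = 1/(C1 + c)


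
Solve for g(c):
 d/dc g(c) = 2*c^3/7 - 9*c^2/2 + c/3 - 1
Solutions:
 g(c) = C1 + c^4/14 - 3*c^3/2 + c^2/6 - c


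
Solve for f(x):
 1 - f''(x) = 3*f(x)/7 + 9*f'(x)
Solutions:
 f(x) = C1*exp(x*(-63 + sqrt(3885))/14) + C2*exp(-x*(sqrt(3885) + 63)/14) + 7/3


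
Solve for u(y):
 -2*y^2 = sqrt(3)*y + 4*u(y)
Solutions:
 u(y) = y*(-2*y - sqrt(3))/4


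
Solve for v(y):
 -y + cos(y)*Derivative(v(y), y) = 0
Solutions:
 v(y) = C1 + Integral(y/cos(y), y)


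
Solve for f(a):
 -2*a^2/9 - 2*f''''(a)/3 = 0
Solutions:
 f(a) = C1 + C2*a + C3*a^2 + C4*a^3 - a^6/1080


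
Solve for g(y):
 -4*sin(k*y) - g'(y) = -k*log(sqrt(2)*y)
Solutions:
 g(y) = C1 + k*y*(log(y) - 1) + k*y*log(2)/2 - 4*Piecewise((-cos(k*y)/k, Ne(k, 0)), (0, True))


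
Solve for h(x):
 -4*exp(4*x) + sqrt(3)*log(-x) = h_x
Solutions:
 h(x) = C1 + sqrt(3)*x*log(-x) - sqrt(3)*x - exp(4*x)


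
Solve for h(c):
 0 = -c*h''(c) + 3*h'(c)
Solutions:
 h(c) = C1 + C2*c^4


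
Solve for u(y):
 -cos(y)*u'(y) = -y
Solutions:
 u(y) = C1 + Integral(y/cos(y), y)


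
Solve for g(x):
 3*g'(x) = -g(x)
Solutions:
 g(x) = C1*exp(-x/3)


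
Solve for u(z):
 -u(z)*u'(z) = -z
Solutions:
 u(z) = -sqrt(C1 + z^2)
 u(z) = sqrt(C1 + z^2)


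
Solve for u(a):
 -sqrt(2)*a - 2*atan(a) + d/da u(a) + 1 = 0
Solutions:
 u(a) = C1 + sqrt(2)*a^2/2 + 2*a*atan(a) - a - log(a^2 + 1)


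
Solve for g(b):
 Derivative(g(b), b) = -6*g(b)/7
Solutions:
 g(b) = C1*exp(-6*b/7)


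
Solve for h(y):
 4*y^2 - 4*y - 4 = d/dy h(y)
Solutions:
 h(y) = C1 + 4*y^3/3 - 2*y^2 - 4*y


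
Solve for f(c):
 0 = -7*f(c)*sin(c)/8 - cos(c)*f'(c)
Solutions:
 f(c) = C1*cos(c)^(7/8)


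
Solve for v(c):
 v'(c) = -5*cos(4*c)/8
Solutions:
 v(c) = C1 - 5*sin(4*c)/32


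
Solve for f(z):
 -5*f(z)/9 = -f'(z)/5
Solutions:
 f(z) = C1*exp(25*z/9)


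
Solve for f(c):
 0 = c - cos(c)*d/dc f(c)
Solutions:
 f(c) = C1 + Integral(c/cos(c), c)


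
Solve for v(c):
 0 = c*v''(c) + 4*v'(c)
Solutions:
 v(c) = C1 + C2/c^3


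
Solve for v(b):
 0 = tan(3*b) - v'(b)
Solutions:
 v(b) = C1 - log(cos(3*b))/3


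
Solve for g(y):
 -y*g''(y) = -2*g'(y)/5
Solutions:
 g(y) = C1 + C2*y^(7/5)


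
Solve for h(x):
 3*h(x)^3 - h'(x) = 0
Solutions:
 h(x) = -sqrt(2)*sqrt(-1/(C1 + 3*x))/2
 h(x) = sqrt(2)*sqrt(-1/(C1 + 3*x))/2


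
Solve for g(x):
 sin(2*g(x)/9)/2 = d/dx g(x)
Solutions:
 -x/2 + 9*log(cos(2*g(x)/9) - 1)/4 - 9*log(cos(2*g(x)/9) + 1)/4 = C1


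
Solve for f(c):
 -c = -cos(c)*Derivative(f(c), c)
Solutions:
 f(c) = C1 + Integral(c/cos(c), c)


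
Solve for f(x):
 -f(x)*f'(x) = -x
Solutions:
 f(x) = -sqrt(C1 + x^2)
 f(x) = sqrt(C1 + x^2)


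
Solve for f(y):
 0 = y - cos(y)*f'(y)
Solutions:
 f(y) = C1 + Integral(y/cos(y), y)


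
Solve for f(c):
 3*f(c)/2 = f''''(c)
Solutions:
 f(c) = C1*exp(-2^(3/4)*3^(1/4)*c/2) + C2*exp(2^(3/4)*3^(1/4)*c/2) + C3*sin(2^(3/4)*3^(1/4)*c/2) + C4*cos(2^(3/4)*3^(1/4)*c/2)


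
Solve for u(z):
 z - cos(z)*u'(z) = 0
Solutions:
 u(z) = C1 + Integral(z/cos(z), z)


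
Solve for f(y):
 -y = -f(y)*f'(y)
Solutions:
 f(y) = -sqrt(C1 + y^2)
 f(y) = sqrt(C1 + y^2)


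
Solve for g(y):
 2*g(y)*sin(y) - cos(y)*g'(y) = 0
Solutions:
 g(y) = C1/cos(y)^2


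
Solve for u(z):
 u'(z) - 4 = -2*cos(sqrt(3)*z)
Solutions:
 u(z) = C1 + 4*z - 2*sqrt(3)*sin(sqrt(3)*z)/3


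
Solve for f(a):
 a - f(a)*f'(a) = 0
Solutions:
 f(a) = -sqrt(C1 + a^2)
 f(a) = sqrt(C1 + a^2)


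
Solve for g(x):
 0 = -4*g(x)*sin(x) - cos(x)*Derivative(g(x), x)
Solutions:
 g(x) = C1*cos(x)^4


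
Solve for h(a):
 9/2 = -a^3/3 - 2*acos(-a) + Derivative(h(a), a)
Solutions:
 h(a) = C1 + a^4/12 + 2*a*acos(-a) + 9*a/2 + 2*sqrt(1 - a^2)


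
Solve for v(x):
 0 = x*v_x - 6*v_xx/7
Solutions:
 v(x) = C1 + C2*erfi(sqrt(21)*x/6)


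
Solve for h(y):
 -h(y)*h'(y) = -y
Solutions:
 h(y) = -sqrt(C1 + y^2)
 h(y) = sqrt(C1 + y^2)


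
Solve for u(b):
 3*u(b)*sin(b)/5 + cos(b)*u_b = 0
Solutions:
 u(b) = C1*cos(b)^(3/5)


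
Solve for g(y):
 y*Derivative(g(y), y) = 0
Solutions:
 g(y) = C1


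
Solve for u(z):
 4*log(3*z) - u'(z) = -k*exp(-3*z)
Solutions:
 u(z) = C1 - k*exp(-3*z)/3 + 4*z*log(z) + 4*z*(-1 + log(3))


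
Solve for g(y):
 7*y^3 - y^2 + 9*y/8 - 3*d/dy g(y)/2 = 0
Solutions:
 g(y) = C1 + 7*y^4/6 - 2*y^3/9 + 3*y^2/8


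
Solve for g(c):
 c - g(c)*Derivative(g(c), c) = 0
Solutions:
 g(c) = -sqrt(C1 + c^2)
 g(c) = sqrt(C1 + c^2)


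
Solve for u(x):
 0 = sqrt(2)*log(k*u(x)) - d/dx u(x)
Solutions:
 li(k*u(x))/k = C1 + sqrt(2)*x


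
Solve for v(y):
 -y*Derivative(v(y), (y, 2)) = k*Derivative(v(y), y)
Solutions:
 v(y) = C1 + y^(1 - re(k))*(C2*sin(log(y)*Abs(im(k))) + C3*cos(log(y)*im(k)))


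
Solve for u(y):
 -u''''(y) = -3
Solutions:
 u(y) = C1 + C2*y + C3*y^2 + C4*y^3 + y^4/8


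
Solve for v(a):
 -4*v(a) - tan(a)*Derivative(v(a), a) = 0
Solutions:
 v(a) = C1/sin(a)^4


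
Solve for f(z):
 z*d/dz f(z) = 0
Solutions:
 f(z) = C1


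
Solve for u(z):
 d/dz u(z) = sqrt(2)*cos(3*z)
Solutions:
 u(z) = C1 + sqrt(2)*sin(3*z)/3


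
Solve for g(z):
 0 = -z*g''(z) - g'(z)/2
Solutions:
 g(z) = C1 + C2*sqrt(z)


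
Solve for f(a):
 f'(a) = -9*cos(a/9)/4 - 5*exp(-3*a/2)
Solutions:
 f(a) = C1 - 81*sin(a/9)/4 + 10*exp(-3*a/2)/3


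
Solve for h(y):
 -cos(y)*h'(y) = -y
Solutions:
 h(y) = C1 + Integral(y/cos(y), y)


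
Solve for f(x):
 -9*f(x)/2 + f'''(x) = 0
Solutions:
 f(x) = C3*exp(6^(2/3)*x/2) + (C1*sin(3*2^(2/3)*3^(1/6)*x/4) + C2*cos(3*2^(2/3)*3^(1/6)*x/4))*exp(-6^(2/3)*x/4)


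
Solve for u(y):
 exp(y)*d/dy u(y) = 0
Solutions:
 u(y) = C1


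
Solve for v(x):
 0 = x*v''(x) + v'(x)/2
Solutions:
 v(x) = C1 + C2*sqrt(x)


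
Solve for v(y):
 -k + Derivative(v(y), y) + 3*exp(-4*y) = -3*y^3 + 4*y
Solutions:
 v(y) = C1 + k*y - 3*y^4/4 + 2*y^2 + 3*exp(-4*y)/4


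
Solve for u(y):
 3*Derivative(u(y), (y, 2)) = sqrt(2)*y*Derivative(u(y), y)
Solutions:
 u(y) = C1 + C2*erfi(2^(3/4)*sqrt(3)*y/6)


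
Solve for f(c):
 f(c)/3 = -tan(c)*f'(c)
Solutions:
 f(c) = C1/sin(c)^(1/3)


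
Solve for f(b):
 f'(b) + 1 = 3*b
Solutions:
 f(b) = C1 + 3*b^2/2 - b


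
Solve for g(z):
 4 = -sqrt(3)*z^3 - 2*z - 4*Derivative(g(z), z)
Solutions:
 g(z) = C1 - sqrt(3)*z^4/16 - z^2/4 - z


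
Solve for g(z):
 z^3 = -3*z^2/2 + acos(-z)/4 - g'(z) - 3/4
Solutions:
 g(z) = C1 - z^4/4 - z^3/2 + z*acos(-z)/4 - 3*z/4 + sqrt(1 - z^2)/4


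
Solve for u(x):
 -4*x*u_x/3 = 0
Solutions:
 u(x) = C1


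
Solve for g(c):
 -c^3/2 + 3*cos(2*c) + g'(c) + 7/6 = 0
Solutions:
 g(c) = C1 + c^4/8 - 7*c/6 - 3*sin(c)*cos(c)


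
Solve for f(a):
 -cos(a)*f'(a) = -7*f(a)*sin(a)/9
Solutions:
 f(a) = C1/cos(a)^(7/9)


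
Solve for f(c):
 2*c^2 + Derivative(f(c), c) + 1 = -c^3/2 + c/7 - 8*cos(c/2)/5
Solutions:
 f(c) = C1 - c^4/8 - 2*c^3/3 + c^2/14 - c - 16*sin(c/2)/5


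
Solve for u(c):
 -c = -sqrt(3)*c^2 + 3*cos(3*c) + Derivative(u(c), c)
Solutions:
 u(c) = C1 + sqrt(3)*c^3/3 - c^2/2 - sin(3*c)


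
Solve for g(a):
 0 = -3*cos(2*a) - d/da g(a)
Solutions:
 g(a) = C1 - 3*sin(2*a)/2


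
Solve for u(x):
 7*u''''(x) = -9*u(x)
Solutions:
 u(x) = (C1*sin(sqrt(6)*7^(3/4)*x/14) + C2*cos(sqrt(6)*7^(3/4)*x/14))*exp(-sqrt(6)*7^(3/4)*x/14) + (C3*sin(sqrt(6)*7^(3/4)*x/14) + C4*cos(sqrt(6)*7^(3/4)*x/14))*exp(sqrt(6)*7^(3/4)*x/14)


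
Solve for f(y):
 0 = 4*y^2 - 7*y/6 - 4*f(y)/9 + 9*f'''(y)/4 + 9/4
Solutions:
 f(y) = C3*exp(2*2^(1/3)*3^(2/3)*y/9) + 9*y^2 - 21*y/8 + (C1*sin(2^(1/3)*3^(1/6)*y/3) + C2*cos(2^(1/3)*3^(1/6)*y/3))*exp(-2^(1/3)*3^(2/3)*y/9) + 81/16


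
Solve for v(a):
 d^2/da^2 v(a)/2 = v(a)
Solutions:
 v(a) = C1*exp(-sqrt(2)*a) + C2*exp(sqrt(2)*a)


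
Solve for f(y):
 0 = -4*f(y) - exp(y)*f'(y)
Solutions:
 f(y) = C1*exp(4*exp(-y))


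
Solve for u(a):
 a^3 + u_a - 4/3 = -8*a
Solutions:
 u(a) = C1 - a^4/4 - 4*a^2 + 4*a/3


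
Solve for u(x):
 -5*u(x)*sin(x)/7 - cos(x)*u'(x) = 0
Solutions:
 u(x) = C1*cos(x)^(5/7)


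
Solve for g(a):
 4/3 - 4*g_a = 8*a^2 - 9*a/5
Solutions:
 g(a) = C1 - 2*a^3/3 + 9*a^2/40 + a/3


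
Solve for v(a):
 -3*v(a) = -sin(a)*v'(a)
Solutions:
 v(a) = C1*(cos(a) - 1)^(3/2)/(cos(a) + 1)^(3/2)


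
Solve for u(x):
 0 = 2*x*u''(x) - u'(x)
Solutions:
 u(x) = C1 + C2*x^(3/2)


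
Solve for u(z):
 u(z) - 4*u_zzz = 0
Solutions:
 u(z) = C3*exp(2^(1/3)*z/2) + (C1*sin(2^(1/3)*sqrt(3)*z/4) + C2*cos(2^(1/3)*sqrt(3)*z/4))*exp(-2^(1/3)*z/4)


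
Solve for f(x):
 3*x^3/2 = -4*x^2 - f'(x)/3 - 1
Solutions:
 f(x) = C1 - 9*x^4/8 - 4*x^3 - 3*x
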